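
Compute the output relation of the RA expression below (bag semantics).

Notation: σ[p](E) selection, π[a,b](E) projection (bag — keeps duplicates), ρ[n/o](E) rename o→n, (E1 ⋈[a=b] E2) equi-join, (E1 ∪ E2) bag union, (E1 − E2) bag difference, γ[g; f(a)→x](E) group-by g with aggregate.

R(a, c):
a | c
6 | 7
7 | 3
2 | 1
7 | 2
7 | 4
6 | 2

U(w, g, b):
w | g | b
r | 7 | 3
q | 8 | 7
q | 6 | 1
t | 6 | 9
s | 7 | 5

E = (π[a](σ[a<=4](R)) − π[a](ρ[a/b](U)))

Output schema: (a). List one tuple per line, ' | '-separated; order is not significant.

Subexpression sizes:
  R → 6
  σ[a<=4](R) → 1
  π[a](σ[a<=4](R)) → 1
  U → 5
  ρ[a/b](U) → 5
  π[a](ρ[a/b](U)) → 5
  (π[a](σ[a<=4](R)) − π[a](ρ[a/b](U))) → 1

== RESULT ==
a
2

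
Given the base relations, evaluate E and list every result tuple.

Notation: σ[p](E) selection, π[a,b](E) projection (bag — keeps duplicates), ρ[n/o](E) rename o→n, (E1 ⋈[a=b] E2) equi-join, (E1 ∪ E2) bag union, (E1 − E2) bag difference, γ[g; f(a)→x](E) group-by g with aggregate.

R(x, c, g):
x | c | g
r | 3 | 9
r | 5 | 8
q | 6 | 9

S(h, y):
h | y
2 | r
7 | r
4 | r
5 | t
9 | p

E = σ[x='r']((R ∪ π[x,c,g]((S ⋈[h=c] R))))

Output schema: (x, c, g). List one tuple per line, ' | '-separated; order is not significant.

Row counts bottom-up:
  R → 3
  S → 5
  R → 3
  (S ⋈[h=c] R) → 1
  π[x,c,g]((S ⋈[h=c] R)) → 1
  (R ∪ π[x,c,g]((S ⋈[h=c] R))) → 4
  σ[x='r']((R ∪ π[x,c,g]((S ⋈[h=c] R)))) → 3

== RESULT ==
x | c | g
r | 3 | 9
r | 5 | 8
r | 5 | 8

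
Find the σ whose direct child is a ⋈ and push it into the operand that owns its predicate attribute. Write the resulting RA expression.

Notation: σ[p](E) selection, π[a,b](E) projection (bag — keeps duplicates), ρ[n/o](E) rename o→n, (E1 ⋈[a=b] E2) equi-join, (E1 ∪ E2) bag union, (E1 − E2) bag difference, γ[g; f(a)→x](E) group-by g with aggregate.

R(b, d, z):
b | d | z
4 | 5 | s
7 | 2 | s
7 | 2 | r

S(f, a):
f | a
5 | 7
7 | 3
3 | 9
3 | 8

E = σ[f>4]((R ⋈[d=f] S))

σ filters on f, owned by the right side.
E' = (R ⋈[d=f] σ[f>4](S))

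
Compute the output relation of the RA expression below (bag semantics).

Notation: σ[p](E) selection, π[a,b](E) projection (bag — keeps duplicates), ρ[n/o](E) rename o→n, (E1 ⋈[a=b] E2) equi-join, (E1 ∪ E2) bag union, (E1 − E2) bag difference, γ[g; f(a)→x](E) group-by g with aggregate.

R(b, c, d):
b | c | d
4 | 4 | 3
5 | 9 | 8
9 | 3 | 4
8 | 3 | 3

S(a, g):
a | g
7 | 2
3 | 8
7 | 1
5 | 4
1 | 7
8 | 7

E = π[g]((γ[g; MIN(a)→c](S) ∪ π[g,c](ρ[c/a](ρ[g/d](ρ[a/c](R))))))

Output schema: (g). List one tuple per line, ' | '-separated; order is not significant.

Row counts bottom-up:
  S → 6
  γ[g; MIN(a)→c](S) → 5
  R → 4
  ρ[a/c](R) → 4
  ρ[g/d](ρ[a/c](R)) → 4
  ρ[c/a](ρ[g/d](ρ[a/c](R))) → 4
  π[g,c](ρ[c/a](ρ[g/d](ρ[a/c](R)))) → 4
  (γ[g; MIN(a)→c](S) ∪ π[g,c](ρ[c/a](ρ[g/d](ρ[a/c](R))))) → 9
  π[g]((γ[g; MIN(a)→c](S) ∪ π[g,c](ρ[c/a](ρ[g/d](ρ[a/c](R)))))) → 9

== RESULT ==
g
1
2
3
3
4
4
7
8
8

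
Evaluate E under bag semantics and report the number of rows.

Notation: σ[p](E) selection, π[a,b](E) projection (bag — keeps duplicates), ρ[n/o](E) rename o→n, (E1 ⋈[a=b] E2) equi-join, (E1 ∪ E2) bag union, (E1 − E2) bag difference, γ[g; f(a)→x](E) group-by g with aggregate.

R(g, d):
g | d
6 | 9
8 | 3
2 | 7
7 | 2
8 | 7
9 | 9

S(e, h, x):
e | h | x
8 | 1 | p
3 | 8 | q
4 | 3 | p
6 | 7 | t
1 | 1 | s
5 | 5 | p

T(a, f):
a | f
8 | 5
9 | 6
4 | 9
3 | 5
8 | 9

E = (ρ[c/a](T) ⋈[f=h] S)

Per-node cardinality:
  T → 5
  ρ[c/a](T) → 5
  S → 6
  (ρ[c/a](T) ⋈[f=h] S) → 2

|E| = 2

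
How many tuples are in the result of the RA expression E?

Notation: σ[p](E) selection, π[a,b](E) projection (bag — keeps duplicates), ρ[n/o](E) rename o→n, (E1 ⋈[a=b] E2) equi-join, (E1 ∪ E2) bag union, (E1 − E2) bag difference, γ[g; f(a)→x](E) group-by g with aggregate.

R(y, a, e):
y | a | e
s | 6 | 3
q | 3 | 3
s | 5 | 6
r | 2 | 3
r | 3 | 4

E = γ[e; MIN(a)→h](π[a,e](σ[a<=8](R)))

Per-node cardinality:
  R → 5
  σ[a<=8](R) → 5
  π[a,e](σ[a<=8](R)) → 5
  γ[e; MIN(a)→h](π[a,e](σ[a<=8](R))) → 3

|E| = 3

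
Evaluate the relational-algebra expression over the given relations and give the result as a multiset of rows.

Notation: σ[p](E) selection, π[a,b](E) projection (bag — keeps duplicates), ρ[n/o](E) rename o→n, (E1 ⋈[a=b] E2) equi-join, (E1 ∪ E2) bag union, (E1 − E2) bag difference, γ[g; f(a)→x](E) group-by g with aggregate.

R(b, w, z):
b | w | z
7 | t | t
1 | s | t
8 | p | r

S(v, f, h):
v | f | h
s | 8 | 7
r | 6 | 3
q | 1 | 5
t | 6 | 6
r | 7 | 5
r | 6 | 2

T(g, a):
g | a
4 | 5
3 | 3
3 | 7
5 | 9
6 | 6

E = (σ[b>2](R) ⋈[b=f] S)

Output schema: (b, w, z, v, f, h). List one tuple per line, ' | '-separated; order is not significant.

Row counts bottom-up:
  R → 3
  σ[b>2](R) → 2
  S → 6
  (σ[b>2](R) ⋈[b=f] S) → 2

== RESULT ==
b | w | z | v | f | h
7 | t | t | r | 7 | 5
8 | p | r | s | 8 | 7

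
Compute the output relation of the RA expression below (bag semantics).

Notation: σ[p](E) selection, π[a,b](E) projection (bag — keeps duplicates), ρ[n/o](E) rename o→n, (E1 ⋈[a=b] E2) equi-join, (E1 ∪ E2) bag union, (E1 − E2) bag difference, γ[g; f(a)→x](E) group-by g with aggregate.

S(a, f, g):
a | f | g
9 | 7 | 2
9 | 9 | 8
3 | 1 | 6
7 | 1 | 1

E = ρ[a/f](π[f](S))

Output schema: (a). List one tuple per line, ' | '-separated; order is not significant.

Subexpression sizes:
  S → 4
  π[f](S) → 4
  ρ[a/f](π[f](S)) → 4

== RESULT ==
a
1
1
7
9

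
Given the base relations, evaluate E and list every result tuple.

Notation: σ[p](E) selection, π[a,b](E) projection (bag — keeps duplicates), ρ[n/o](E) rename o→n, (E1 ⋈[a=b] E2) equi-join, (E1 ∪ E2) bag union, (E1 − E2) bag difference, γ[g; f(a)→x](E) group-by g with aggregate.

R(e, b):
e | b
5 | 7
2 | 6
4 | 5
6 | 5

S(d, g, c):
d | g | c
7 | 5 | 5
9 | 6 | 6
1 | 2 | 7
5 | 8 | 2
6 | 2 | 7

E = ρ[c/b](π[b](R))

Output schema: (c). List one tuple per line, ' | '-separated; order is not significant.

Subexpression sizes:
  R → 4
  π[b](R) → 4
  ρ[c/b](π[b](R)) → 4

== RESULT ==
c
5
5
6
7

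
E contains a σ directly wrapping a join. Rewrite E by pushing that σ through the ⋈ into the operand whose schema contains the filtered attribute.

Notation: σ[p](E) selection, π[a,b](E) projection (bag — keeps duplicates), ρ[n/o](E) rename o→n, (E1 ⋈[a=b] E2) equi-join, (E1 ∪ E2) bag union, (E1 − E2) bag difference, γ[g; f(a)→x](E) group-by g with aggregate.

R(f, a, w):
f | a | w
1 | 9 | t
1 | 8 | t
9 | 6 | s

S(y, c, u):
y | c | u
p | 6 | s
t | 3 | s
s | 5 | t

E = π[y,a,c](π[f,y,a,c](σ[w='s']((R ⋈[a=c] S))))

σ filters on w, owned by the left side.
E' = π[y,a,c](π[f,y,a,c]((σ[w='s'](R) ⋈[a=c] S)))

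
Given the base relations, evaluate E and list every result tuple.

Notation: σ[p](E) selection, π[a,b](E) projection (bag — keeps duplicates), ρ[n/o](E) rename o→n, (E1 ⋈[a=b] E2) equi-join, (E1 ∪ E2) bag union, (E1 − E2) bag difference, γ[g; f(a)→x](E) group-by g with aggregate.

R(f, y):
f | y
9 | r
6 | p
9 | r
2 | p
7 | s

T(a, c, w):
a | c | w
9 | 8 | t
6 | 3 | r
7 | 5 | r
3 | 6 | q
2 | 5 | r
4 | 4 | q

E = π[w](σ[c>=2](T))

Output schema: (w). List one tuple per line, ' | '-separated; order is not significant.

Subexpression sizes:
  T → 6
  σ[c>=2](T) → 6
  π[w](σ[c>=2](T)) → 6

== RESULT ==
w
q
q
r
r
r
t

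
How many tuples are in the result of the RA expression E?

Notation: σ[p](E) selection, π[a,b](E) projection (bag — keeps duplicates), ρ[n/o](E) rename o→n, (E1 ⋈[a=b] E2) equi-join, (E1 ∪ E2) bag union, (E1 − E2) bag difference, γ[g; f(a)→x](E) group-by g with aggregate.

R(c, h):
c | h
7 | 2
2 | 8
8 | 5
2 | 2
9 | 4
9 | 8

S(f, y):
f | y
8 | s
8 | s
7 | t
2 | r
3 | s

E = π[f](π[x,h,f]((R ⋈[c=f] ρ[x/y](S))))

Row counts bottom-up:
  R → 6
  S → 5
  ρ[x/y](S) → 5
  (R ⋈[c=f] ρ[x/y](S)) → 5
  π[x,h,f]((R ⋈[c=f] ρ[x/y](S))) → 5
  π[f](π[x,h,f]((R ⋈[c=f] ρ[x/y](S)))) → 5

|E| = 5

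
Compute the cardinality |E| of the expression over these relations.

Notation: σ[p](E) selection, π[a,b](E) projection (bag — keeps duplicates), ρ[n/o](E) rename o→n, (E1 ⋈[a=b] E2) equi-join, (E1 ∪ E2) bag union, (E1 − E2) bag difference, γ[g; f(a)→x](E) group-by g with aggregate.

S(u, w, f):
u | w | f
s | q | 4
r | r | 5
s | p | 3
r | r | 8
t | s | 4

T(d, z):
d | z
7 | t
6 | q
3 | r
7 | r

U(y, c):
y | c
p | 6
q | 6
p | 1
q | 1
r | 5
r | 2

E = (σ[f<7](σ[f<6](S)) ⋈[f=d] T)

Row counts bottom-up:
  S → 5
  σ[f<6](S) → 4
  σ[f<7](σ[f<6](S)) → 4
  T → 4
  (σ[f<7](σ[f<6](S)) ⋈[f=d] T) → 1

|E| = 1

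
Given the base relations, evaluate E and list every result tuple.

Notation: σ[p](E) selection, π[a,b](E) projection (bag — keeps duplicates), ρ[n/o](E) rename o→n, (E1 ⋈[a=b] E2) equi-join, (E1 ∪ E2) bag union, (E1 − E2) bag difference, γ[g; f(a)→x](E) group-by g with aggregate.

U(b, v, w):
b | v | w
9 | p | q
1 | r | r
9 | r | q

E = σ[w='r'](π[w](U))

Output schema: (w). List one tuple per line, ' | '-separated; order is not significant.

Row counts bottom-up:
  U → 3
  π[w](U) → 3
  σ[w='r'](π[w](U)) → 1

== RESULT ==
w
r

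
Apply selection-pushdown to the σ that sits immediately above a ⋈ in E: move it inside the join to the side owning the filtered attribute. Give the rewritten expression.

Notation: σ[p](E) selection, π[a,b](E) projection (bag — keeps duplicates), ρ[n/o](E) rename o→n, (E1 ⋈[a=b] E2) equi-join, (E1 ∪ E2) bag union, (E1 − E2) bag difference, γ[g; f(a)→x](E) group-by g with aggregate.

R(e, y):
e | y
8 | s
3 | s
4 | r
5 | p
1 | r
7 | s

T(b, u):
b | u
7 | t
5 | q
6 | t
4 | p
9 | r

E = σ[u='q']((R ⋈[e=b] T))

σ filters on u, owned by the right side.
E' = (R ⋈[e=b] σ[u='q'](T))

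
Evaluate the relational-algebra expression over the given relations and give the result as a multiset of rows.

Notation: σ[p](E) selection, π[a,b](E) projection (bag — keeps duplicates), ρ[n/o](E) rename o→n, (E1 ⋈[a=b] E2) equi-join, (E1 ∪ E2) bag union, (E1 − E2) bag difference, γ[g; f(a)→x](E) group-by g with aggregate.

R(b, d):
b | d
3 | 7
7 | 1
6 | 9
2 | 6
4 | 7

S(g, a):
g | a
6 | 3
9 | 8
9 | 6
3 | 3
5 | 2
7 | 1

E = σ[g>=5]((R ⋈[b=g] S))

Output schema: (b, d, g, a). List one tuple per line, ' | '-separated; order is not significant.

Per-node cardinality:
  R → 5
  S → 6
  (R ⋈[b=g] S) → 3
  σ[g>=5]((R ⋈[b=g] S)) → 2

== RESULT ==
b | d | g | a
6 | 9 | 6 | 3
7 | 1 | 7 | 1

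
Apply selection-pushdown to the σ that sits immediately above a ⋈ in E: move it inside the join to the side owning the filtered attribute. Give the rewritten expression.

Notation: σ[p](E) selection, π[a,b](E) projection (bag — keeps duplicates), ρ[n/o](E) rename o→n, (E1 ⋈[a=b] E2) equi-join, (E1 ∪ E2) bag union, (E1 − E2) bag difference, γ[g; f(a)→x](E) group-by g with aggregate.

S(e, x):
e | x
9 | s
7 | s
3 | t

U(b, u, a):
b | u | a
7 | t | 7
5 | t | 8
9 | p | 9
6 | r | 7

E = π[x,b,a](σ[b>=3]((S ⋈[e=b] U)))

σ filters on b, owned by the right side.
E' = π[x,b,a]((S ⋈[e=b] σ[b>=3](U)))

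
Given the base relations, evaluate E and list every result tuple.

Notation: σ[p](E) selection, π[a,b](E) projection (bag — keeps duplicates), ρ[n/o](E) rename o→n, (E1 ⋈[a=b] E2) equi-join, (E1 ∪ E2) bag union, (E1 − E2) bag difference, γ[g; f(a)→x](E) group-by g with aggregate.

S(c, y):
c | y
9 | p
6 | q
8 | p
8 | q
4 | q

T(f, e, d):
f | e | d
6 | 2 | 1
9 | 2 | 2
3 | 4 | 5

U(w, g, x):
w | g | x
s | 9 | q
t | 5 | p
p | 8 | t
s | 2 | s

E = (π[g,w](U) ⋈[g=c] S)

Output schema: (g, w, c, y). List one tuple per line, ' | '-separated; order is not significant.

Per-node cardinality:
  U → 4
  π[g,w](U) → 4
  S → 5
  (π[g,w](U) ⋈[g=c] S) → 3

== RESULT ==
g | w | c | y
8 | p | 8 | p
8 | p | 8 | q
9 | s | 9 | p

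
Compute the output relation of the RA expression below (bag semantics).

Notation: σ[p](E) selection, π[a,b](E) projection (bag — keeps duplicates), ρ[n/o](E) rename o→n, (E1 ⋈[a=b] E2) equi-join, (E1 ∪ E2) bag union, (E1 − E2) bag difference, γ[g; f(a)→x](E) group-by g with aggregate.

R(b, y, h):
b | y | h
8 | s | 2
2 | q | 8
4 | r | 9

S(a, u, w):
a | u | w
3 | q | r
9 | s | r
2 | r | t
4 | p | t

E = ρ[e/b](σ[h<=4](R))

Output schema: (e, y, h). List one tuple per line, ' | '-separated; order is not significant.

Stepwise |·|:
  R → 3
  σ[h<=4](R) → 1
  ρ[e/b](σ[h<=4](R)) → 1

== RESULT ==
e | y | h
8 | s | 2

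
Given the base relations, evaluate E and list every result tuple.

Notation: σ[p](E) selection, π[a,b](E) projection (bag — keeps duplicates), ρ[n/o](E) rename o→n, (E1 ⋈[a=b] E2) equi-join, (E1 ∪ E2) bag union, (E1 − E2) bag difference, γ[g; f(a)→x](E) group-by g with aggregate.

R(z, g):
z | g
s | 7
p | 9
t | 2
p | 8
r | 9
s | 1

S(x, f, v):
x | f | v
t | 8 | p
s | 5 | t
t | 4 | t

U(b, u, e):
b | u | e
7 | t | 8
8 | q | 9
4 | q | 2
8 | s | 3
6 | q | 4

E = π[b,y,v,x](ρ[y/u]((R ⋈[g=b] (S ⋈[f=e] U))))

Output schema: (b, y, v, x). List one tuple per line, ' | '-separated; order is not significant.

Per-node cardinality:
  R → 6
  S → 3
  U → 5
  (S ⋈[f=e] U) → 2
  (R ⋈[g=b] (S ⋈[f=e] U)) → 1
  ρ[y/u]((R ⋈[g=b] (S ⋈[f=e] U))) → 1
  π[b,y,v,x](ρ[y/u]((R ⋈[g=b] (S ⋈[f=e] U)))) → 1

== RESULT ==
b | y | v | x
7 | t | p | t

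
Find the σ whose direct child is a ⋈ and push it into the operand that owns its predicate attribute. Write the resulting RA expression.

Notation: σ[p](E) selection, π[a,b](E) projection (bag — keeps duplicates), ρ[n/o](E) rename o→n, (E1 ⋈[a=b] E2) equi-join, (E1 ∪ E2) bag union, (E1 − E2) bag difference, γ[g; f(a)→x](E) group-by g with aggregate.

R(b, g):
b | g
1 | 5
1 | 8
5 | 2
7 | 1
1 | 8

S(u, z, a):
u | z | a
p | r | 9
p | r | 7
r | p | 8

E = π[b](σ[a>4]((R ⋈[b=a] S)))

σ filters on a, owned by the right side.
E' = π[b]((R ⋈[b=a] σ[a>4](S)))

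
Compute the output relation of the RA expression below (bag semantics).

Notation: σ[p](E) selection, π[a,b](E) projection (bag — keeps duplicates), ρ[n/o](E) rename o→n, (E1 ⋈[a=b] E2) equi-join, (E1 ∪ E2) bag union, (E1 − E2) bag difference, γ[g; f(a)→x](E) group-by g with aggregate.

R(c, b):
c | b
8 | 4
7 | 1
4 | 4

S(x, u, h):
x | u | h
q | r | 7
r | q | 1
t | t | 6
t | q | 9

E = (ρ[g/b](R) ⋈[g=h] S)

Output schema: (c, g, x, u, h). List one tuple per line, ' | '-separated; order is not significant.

Stepwise |·|:
  R → 3
  ρ[g/b](R) → 3
  S → 4
  (ρ[g/b](R) ⋈[g=h] S) → 1

== RESULT ==
c | g | x | u | h
7 | 1 | r | q | 1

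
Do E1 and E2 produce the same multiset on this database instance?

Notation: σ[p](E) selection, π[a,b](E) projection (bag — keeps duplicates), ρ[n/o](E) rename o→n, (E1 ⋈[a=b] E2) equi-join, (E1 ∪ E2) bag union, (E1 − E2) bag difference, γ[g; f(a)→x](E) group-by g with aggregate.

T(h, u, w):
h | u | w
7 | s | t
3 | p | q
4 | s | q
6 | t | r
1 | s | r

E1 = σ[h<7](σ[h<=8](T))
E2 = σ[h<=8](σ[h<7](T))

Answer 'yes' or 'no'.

E1 row counts bottom-up:
  T → 5
  σ[h<=8](T) → 5
  σ[h<7](σ[h<=8](T)) → 4
E2 row counts bottom-up:
  T → 5
  σ[h<7](T) → 4
  σ[h<=8](σ[h<7](T)) → 4

E1 and E2 produce the same multiset:
h | u | w
1 | s | r
3 | p | q
4 | s | q
6 | t | r

yes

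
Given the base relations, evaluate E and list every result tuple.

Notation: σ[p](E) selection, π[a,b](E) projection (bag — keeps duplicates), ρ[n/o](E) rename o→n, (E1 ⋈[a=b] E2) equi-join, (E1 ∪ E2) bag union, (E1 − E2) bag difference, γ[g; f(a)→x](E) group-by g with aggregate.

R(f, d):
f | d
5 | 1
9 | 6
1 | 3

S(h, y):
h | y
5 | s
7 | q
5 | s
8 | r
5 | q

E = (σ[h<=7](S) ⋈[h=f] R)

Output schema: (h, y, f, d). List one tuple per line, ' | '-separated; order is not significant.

Row counts bottom-up:
  S → 5
  σ[h<=7](S) → 4
  R → 3
  (σ[h<=7](S) ⋈[h=f] R) → 3

== RESULT ==
h | y | f | d
5 | q | 5 | 1
5 | s | 5 | 1
5 | s | 5 | 1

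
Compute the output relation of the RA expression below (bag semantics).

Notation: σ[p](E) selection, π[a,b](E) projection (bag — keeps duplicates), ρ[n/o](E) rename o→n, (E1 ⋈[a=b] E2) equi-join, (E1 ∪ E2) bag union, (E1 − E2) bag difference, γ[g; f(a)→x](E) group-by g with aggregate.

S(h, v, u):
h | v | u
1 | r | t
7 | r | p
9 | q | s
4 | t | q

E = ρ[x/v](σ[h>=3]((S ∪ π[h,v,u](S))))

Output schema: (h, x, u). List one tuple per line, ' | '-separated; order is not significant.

Row counts bottom-up:
  S → 4
  S → 4
  π[h,v,u](S) → 4
  (S ∪ π[h,v,u](S)) → 8
  σ[h>=3]((S ∪ π[h,v,u](S))) → 6
  ρ[x/v](σ[h>=3]((S ∪ π[h,v,u](S)))) → 6

== RESULT ==
h | x | u
4 | t | q
4 | t | q
7 | r | p
7 | r | p
9 | q | s
9 | q | s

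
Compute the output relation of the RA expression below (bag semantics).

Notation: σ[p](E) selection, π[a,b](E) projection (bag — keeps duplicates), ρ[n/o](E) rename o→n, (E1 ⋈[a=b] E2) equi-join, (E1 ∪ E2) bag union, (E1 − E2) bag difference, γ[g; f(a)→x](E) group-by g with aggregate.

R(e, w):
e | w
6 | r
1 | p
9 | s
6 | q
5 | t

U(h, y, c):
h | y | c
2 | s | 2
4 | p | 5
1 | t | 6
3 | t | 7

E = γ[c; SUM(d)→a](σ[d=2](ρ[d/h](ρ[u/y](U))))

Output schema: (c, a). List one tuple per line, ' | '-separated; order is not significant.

Row counts bottom-up:
  U → 4
  ρ[u/y](U) → 4
  ρ[d/h](ρ[u/y](U)) → 4
  σ[d=2](ρ[d/h](ρ[u/y](U))) → 1
  γ[c; SUM(d)→a](σ[d=2](ρ[d/h](ρ[u/y](U)))) → 1

== RESULT ==
c | a
2 | 2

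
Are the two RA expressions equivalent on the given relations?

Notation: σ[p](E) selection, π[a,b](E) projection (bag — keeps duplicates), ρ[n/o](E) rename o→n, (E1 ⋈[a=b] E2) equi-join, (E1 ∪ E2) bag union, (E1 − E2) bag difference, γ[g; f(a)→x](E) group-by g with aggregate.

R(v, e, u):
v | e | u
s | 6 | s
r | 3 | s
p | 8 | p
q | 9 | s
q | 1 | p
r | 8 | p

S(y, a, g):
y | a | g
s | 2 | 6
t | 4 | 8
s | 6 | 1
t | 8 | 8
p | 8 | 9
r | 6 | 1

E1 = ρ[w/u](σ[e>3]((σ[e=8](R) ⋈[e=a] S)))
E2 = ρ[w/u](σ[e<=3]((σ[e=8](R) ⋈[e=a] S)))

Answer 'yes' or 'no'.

E1 row counts bottom-up:
  R → 6
  σ[e=8](R) → 2
  S → 6
  (σ[e=8](R) ⋈[e=a] S) → 4
  σ[e>3]((σ[e=8](R) ⋈[e=a] S)) → 4
  ρ[w/u](σ[e>3]((σ[e=8](R) ⋈[e=a] S))) → 4
E2 row counts bottom-up:
  R → 6
  σ[e=8](R) → 2
  S → 6
  (σ[e=8](R) ⋈[e=a] S) → 4
  σ[e<=3]((σ[e=8](R) ⋈[e=a] S)) → 0
  ρ[w/u](σ[e<=3]((σ[e=8](R) ⋈[e=a] S))) → 0

E1 result:
v | e | w | y | a | g
p | 8 | p | p | 8 | 9
p | 8 | p | t | 8 | 8
r | 8 | p | p | 8 | 9
r | 8 | p | t | 8 | 8
E2 result:
v | e | w | y | a | g
(0 rows)
Witness: ('p', 8, 'p', 'p', 8, 9) appears 1× in E1 but 0× in E2.

no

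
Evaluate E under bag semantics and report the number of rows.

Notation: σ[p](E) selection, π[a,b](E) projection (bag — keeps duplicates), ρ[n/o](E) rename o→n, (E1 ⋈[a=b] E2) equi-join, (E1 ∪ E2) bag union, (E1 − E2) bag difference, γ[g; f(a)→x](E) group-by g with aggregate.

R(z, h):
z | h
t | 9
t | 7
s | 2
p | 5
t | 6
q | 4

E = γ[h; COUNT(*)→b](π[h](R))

Stepwise |·|:
  R → 6
  π[h](R) → 6
  γ[h; COUNT(*)→b](π[h](R)) → 6

|E| = 6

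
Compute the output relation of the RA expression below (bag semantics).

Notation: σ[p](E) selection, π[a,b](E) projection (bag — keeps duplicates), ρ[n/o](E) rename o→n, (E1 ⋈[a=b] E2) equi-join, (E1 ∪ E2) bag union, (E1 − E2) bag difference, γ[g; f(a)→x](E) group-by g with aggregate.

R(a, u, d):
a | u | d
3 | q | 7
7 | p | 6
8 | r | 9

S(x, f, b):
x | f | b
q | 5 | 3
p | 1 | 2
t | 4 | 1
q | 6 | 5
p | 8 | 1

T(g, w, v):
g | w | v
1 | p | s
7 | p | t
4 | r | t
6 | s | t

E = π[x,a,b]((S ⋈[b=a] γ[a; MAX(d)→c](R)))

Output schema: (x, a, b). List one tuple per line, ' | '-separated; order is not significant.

Row counts bottom-up:
  S → 5
  R → 3
  γ[a; MAX(d)→c](R) → 3
  (S ⋈[b=a] γ[a; MAX(d)→c](R)) → 1
  π[x,a,b]((S ⋈[b=a] γ[a; MAX(d)→c](R))) → 1

== RESULT ==
x | a | b
q | 3 | 3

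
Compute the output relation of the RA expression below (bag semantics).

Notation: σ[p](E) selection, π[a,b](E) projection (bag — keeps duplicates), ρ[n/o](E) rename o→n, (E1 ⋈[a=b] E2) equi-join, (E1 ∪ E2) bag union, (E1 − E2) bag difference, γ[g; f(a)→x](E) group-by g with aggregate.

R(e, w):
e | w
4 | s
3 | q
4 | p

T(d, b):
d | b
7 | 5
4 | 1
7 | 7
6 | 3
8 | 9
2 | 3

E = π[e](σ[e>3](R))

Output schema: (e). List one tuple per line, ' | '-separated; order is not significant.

Row counts bottom-up:
  R → 3
  σ[e>3](R) → 2
  π[e](σ[e>3](R)) → 2

== RESULT ==
e
4
4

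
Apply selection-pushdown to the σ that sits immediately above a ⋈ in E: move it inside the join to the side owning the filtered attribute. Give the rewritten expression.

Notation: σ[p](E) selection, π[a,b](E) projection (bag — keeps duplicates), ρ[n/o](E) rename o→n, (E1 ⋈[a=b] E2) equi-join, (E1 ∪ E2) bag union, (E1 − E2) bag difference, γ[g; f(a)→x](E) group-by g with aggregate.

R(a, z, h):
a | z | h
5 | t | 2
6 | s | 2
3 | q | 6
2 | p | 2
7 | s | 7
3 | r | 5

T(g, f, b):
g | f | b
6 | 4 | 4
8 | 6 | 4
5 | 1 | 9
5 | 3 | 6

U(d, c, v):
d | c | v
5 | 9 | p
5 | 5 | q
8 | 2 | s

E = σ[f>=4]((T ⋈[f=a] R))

σ filters on f, owned by the left side.
E' = (σ[f>=4](T) ⋈[f=a] R)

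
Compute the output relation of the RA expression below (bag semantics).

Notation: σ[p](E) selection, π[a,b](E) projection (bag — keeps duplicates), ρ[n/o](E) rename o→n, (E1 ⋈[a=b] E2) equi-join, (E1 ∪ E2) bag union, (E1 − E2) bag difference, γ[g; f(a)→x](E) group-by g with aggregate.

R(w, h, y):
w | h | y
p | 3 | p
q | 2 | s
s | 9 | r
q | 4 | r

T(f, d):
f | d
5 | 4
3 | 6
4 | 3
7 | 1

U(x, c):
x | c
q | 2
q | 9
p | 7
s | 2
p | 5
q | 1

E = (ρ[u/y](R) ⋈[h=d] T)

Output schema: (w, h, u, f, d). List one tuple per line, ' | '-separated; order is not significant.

Per-node cardinality:
  R → 4
  ρ[u/y](R) → 4
  T → 4
  (ρ[u/y](R) ⋈[h=d] T) → 2

== RESULT ==
w | h | u | f | d
p | 3 | p | 4 | 3
q | 4 | r | 5 | 4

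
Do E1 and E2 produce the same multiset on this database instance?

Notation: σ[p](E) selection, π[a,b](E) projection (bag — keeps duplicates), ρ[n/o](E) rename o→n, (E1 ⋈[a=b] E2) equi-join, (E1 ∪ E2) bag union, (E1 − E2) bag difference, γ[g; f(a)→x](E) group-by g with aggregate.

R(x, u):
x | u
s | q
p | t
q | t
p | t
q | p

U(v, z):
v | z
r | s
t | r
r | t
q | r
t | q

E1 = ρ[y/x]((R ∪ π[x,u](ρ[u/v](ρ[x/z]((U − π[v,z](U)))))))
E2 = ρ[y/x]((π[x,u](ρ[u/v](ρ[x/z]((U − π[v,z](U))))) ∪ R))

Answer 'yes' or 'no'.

E1 row counts bottom-up:
  R → 5
  U → 5
  U → 5
  π[v,z](U) → 5
  (U − π[v,z](U)) → 0
  ρ[x/z]((U − π[v,z](U))) → 0
  ρ[u/v](ρ[x/z]((U − π[v,z](U)))) → 0
  π[x,u](ρ[u/v](ρ[x/z]((U − π[v,z](U))))) → 0
  (R ∪ π[x,u](ρ[u/v](ρ[x/z]((U − π[v,z](U)))))) → 5
  ρ[y/x]((R ∪ π[x,u](ρ[u/v](ρ[x/z]((U − π[v,z](U))))))) → 5
E2 row counts bottom-up:
  U → 5
  U → 5
  π[v,z](U) → 5
  (U − π[v,z](U)) → 0
  ρ[x/z]((U − π[v,z](U))) → 0
  ρ[u/v](ρ[x/z]((U − π[v,z](U)))) → 0
  π[x,u](ρ[u/v](ρ[x/z]((U − π[v,z](U))))) → 0
  R → 5
  (π[x,u](ρ[u/v](ρ[x/z]((U − π[v,z](U))))) ∪ R) → 5
  ρ[y/x]((π[x,u](ρ[u/v](ρ[x/z]((U − π[v,z](U))))) ∪ R)) → 5

E1 and E2 produce the same multiset:
y | u
p | t
p | t
q | p
q | t
s | q

yes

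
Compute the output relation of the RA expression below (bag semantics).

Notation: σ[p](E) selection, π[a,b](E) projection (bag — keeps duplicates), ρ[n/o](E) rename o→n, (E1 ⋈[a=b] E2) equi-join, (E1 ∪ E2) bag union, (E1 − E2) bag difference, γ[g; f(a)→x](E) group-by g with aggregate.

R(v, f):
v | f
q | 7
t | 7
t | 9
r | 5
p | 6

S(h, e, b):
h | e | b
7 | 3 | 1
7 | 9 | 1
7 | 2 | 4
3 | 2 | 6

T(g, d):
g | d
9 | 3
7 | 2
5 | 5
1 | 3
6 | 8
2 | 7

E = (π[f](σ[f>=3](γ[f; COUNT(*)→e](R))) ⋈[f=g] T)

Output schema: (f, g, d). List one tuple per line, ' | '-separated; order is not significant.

Stepwise |·|:
  R → 5
  γ[f; COUNT(*)→e](R) → 4
  σ[f>=3](γ[f; COUNT(*)→e](R)) → 4
  π[f](σ[f>=3](γ[f; COUNT(*)→e](R))) → 4
  T → 6
  (π[f](σ[f>=3](γ[f; COUNT(*)→e](R))) ⋈[f=g] T) → 4

== RESULT ==
f | g | d
5 | 5 | 5
6 | 6 | 8
7 | 7 | 2
9 | 9 | 3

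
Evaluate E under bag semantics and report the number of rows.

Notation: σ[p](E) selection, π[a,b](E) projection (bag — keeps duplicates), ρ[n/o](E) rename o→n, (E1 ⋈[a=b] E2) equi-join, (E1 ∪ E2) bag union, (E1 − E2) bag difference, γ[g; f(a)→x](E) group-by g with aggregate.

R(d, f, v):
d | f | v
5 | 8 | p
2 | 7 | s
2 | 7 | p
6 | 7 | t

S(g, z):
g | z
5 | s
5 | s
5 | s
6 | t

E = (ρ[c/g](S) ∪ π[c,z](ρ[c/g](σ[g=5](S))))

Row counts bottom-up:
  S → 4
  ρ[c/g](S) → 4
  S → 4
  σ[g=5](S) → 3
  ρ[c/g](σ[g=5](S)) → 3
  π[c,z](ρ[c/g](σ[g=5](S))) → 3
  (ρ[c/g](S) ∪ π[c,z](ρ[c/g](σ[g=5](S)))) → 7

|E| = 7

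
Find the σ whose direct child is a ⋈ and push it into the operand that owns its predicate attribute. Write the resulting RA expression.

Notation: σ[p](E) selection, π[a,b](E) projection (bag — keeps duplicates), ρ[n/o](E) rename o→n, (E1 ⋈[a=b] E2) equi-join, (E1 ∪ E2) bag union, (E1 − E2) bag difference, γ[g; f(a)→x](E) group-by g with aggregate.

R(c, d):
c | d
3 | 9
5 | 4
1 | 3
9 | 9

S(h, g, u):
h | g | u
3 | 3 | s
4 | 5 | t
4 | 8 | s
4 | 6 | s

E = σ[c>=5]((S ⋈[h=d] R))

σ filters on c, owned by the right side.
E' = (S ⋈[h=d] σ[c>=5](R))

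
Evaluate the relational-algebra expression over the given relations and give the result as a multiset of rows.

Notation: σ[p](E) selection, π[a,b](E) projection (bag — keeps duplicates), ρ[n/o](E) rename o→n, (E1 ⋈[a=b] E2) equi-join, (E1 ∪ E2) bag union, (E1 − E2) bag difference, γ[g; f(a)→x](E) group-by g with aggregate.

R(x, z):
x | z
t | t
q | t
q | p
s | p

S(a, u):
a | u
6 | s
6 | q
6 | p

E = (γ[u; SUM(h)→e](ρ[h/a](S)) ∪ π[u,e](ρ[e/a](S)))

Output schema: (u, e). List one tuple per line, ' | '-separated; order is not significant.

Row counts bottom-up:
  S → 3
  ρ[h/a](S) → 3
  γ[u; SUM(h)→e](ρ[h/a](S)) → 3
  S → 3
  ρ[e/a](S) → 3
  π[u,e](ρ[e/a](S)) → 3
  (γ[u; SUM(h)→e](ρ[h/a](S)) ∪ π[u,e](ρ[e/a](S))) → 6

== RESULT ==
u | e
p | 6
p | 6
q | 6
q | 6
s | 6
s | 6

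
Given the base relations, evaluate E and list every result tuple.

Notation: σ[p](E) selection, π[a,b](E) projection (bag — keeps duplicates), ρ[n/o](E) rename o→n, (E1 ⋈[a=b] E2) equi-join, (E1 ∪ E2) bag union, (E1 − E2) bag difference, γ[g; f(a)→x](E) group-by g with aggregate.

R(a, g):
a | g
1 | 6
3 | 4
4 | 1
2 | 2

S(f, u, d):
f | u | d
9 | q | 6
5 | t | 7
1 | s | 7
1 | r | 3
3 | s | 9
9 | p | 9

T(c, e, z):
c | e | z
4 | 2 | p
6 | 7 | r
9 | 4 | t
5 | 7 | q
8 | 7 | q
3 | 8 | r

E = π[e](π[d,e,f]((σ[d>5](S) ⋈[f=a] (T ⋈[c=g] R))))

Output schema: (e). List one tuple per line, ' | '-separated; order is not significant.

Stepwise |·|:
  S → 6
  σ[d>5](S) → 5
  T → 6
  R → 4
  (T ⋈[c=g] R) → 2
  (σ[d>5](S) ⋈[f=a] (T ⋈[c=g] R)) → 2
  π[d,e,f]((σ[d>5](S) ⋈[f=a] (T ⋈[c=g] R))) → 2
  π[e](π[d,e,f]((σ[d>5](S) ⋈[f=a] (T ⋈[c=g] R)))) → 2

== RESULT ==
e
2
7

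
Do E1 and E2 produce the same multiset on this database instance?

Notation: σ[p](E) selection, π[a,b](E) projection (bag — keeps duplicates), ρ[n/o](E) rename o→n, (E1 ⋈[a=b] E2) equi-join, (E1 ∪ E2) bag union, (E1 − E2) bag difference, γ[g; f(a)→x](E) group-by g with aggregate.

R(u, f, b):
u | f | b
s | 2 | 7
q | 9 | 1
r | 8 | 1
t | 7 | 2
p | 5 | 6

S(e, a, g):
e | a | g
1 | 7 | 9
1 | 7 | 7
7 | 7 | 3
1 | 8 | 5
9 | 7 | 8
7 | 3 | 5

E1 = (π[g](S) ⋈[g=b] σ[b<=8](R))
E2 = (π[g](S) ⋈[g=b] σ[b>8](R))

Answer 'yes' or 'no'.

E1 per-node cardinality:
  S → 6
  π[g](S) → 6
  R → 5
  σ[b<=8](R) → 5
  (π[g](S) ⋈[g=b] σ[b<=8](R)) → 1
E2 per-node cardinality:
  S → 6
  π[g](S) → 6
  R → 5
  σ[b>8](R) → 0
  (π[g](S) ⋈[g=b] σ[b>8](R)) → 0

E1 result:
g | u | f | b
7 | s | 2 | 7
E2 result:
g | u | f | b
(0 rows)
Witness: (7, 's', 2, 7) appears 1× in E1 but 0× in E2.

no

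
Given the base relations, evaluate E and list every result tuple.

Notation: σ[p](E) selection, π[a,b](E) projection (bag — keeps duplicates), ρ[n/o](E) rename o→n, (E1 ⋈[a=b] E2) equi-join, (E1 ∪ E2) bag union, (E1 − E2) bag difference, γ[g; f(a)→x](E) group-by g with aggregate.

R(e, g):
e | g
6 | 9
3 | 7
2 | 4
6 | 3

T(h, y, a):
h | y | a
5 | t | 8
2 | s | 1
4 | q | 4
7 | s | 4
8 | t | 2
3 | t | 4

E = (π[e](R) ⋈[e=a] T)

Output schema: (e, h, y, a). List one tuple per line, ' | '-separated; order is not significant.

Subexpression sizes:
  R → 4
  π[e](R) → 4
  T → 6
  (π[e](R) ⋈[e=a] T) → 1

== RESULT ==
e | h | y | a
2 | 8 | t | 2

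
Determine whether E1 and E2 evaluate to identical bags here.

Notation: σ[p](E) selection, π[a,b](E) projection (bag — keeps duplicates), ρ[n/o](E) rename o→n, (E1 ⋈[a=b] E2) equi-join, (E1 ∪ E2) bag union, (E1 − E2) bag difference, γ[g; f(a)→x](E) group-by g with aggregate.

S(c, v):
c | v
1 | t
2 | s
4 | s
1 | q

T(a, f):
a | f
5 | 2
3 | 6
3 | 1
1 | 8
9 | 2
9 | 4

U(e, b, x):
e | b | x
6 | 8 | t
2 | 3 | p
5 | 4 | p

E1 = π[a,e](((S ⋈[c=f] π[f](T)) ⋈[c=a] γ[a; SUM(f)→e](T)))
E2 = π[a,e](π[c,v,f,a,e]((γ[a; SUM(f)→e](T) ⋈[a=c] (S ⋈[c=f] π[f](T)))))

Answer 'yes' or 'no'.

E1 row counts bottom-up:
  S → 4
  T → 6
  π[f](T) → 6
  (S ⋈[c=f] π[f](T)) → 5
  T → 6
  γ[a; SUM(f)→e](T) → 4
  ((S ⋈[c=f] π[f](T)) ⋈[c=a] γ[a; SUM(f)→e](T)) → 2
  π[a,e](((S ⋈[c=f] π[f](T)) ⋈[c=a] γ[a; SUM(f)→e](T))) → 2
E2 row counts bottom-up:
  T → 6
  γ[a; SUM(f)→e](T) → 4
  S → 4
  T → 6
  π[f](T) → 6
  (S ⋈[c=f] π[f](T)) → 5
  (γ[a; SUM(f)→e](T) ⋈[a=c] (S ⋈[c=f] π[f](T))) → 2
  π[c,v,f,a,e]((γ[a; SUM(f)→e](T) ⋈[a=c] (S ⋈[c=f] π[f](T)))) → 2
  π[a,e](π[c,v,f,a,e]((γ[a; SUM(f)→e](T) ⋈[a=c] (S ⋈[c=f] π[f](T))))) → 2

E1 and E2 produce the same multiset:
a | e
1 | 8
1 | 8

yes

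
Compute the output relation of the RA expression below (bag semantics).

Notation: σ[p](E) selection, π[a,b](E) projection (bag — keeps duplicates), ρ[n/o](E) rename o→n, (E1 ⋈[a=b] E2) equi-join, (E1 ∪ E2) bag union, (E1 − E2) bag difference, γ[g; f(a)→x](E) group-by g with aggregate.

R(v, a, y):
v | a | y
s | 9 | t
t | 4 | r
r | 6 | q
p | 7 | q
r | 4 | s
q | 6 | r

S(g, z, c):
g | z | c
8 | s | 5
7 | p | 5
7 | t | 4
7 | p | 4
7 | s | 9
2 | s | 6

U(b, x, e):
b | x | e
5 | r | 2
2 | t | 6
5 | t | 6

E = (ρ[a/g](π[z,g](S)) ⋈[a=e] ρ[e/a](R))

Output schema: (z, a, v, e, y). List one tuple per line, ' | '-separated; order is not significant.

Stepwise |·|:
  S → 6
  π[z,g](S) → 6
  ρ[a/g](π[z,g](S)) → 6
  R → 6
  ρ[e/a](R) → 6
  (ρ[a/g](π[z,g](S)) ⋈[a=e] ρ[e/a](R)) → 4

== RESULT ==
z | a | v | e | y
p | 7 | p | 7 | q
p | 7 | p | 7 | q
s | 7 | p | 7 | q
t | 7 | p | 7 | q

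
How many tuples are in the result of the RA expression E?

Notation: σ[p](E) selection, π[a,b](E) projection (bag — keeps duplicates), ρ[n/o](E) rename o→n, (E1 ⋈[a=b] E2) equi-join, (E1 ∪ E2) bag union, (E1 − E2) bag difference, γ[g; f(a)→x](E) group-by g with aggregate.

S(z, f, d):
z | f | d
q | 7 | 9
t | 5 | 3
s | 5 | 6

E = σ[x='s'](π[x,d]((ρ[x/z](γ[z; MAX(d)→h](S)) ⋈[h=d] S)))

Per-node cardinality:
  S → 3
  γ[z; MAX(d)→h](S) → 3
  ρ[x/z](γ[z; MAX(d)→h](S)) → 3
  S → 3
  (ρ[x/z](γ[z; MAX(d)→h](S)) ⋈[h=d] S) → 3
  π[x,d]((ρ[x/z](γ[z; MAX(d)→h](S)) ⋈[h=d] S)) → 3
  σ[x='s'](π[x,d]((ρ[x/z](γ[z; MAX(d)→h](S)) ⋈[h=d] S))) → 1

|E| = 1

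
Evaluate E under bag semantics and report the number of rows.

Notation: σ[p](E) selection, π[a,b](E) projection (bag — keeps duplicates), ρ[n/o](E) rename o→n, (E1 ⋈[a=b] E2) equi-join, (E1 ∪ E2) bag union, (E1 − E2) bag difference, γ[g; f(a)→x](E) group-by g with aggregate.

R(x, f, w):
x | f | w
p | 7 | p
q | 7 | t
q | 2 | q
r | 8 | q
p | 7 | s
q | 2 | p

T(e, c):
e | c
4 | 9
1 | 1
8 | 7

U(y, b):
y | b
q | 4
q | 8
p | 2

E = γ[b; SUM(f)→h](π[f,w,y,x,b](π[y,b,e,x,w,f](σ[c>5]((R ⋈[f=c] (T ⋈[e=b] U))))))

Row counts bottom-up:
  R → 6
  T → 3
  U → 3
  (T ⋈[e=b] U) → 2
  (R ⋈[f=c] (T ⋈[e=b] U)) → 3
  σ[c>5]((R ⋈[f=c] (T ⋈[e=b] U))) → 3
  π[y,b,e,x,w,f](σ[c>5]((R ⋈[f=c] (T ⋈[e=b] U)))) → 3
  π[f,w,y,x,b](π[y,b,e,x,w,f](σ[c>5]((R ⋈[f=c] (T ⋈[e=b] U))))) → 3
  γ[b; SUM(f)→h](π[f,w,y,x,b](π[y,b,e,x,w,f](σ[c>5]((R ⋈[f=c] (T ⋈[e=b] U)))))) → 1

|E| = 1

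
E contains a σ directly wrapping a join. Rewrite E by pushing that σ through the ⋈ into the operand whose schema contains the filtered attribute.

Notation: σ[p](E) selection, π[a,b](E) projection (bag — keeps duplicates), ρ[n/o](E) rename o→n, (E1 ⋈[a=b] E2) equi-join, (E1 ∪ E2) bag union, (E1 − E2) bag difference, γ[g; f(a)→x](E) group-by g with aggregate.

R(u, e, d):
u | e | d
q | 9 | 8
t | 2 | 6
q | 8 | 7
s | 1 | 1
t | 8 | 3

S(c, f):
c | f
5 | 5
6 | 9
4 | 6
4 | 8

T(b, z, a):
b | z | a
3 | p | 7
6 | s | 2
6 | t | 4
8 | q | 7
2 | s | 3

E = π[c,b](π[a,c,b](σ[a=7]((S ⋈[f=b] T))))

σ filters on a, owned by the right side.
E' = π[c,b](π[a,c,b]((S ⋈[f=b] σ[a=7](T))))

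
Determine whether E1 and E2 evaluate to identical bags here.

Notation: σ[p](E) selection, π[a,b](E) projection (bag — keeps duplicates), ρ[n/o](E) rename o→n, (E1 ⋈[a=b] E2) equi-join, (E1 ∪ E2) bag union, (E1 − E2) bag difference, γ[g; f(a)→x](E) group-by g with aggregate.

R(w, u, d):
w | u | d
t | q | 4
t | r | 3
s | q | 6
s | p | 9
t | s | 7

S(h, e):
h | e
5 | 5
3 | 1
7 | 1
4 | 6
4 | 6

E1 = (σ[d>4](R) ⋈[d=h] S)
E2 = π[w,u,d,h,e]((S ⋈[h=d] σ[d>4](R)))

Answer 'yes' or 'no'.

E1 per-node cardinality:
  R → 5
  σ[d>4](R) → 3
  S → 5
  (σ[d>4](R) ⋈[d=h] S) → 1
E2 per-node cardinality:
  S → 5
  R → 5
  σ[d>4](R) → 3
  (S ⋈[h=d] σ[d>4](R)) → 1
  π[w,u,d,h,e]((S ⋈[h=d] σ[d>4](R))) → 1

E1 and E2 produce the same multiset:
w | u | d | h | e
t | s | 7 | 7 | 1

yes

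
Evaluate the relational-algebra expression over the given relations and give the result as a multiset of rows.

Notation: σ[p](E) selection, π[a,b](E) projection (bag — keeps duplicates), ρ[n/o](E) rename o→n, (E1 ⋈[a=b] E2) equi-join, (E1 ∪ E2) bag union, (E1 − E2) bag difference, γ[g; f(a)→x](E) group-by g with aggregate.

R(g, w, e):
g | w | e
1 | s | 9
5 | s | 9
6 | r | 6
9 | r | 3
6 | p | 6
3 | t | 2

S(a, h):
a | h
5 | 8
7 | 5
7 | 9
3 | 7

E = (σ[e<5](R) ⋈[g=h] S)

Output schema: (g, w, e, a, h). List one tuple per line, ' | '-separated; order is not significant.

Row counts bottom-up:
  R → 6
  σ[e<5](R) → 2
  S → 4
  (σ[e<5](R) ⋈[g=h] S) → 1

== RESULT ==
g | w | e | a | h
9 | r | 3 | 7 | 9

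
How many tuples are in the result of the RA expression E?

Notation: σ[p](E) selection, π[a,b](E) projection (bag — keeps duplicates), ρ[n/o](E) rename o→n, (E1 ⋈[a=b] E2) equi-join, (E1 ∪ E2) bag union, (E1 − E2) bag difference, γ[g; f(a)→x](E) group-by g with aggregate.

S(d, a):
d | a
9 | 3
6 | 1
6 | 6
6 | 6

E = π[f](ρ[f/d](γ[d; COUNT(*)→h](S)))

Row counts bottom-up:
  S → 4
  γ[d; COUNT(*)→h](S) → 2
  ρ[f/d](γ[d; COUNT(*)→h](S)) → 2
  π[f](ρ[f/d](γ[d; COUNT(*)→h](S))) → 2

|E| = 2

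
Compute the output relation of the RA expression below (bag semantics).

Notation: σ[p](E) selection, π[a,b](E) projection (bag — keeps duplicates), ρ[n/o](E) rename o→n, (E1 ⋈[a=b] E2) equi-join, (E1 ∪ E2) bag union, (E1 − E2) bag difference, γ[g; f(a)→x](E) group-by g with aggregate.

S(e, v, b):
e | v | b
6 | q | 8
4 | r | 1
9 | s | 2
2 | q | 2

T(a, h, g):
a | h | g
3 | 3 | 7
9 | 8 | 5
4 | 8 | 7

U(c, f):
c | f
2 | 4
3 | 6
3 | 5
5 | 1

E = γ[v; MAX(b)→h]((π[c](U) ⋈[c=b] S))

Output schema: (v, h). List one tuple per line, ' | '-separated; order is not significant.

Per-node cardinality:
  U → 4
  π[c](U) → 4
  S → 4
  (π[c](U) ⋈[c=b] S) → 2
  γ[v; MAX(b)→h]((π[c](U) ⋈[c=b] S)) → 2

== RESULT ==
v | h
q | 2
s | 2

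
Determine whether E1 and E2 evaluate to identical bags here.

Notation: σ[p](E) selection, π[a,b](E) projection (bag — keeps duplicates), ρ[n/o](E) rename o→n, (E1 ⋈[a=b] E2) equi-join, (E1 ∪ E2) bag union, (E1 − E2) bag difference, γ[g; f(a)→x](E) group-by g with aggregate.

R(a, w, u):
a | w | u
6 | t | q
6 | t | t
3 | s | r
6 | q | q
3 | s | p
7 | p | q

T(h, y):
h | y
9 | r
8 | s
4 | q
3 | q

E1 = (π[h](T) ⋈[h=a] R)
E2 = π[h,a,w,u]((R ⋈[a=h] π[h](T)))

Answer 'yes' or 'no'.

E1 per-node cardinality:
  T → 4
  π[h](T) → 4
  R → 6
  (π[h](T) ⋈[h=a] R) → 2
E2 per-node cardinality:
  R → 6
  T → 4
  π[h](T) → 4
  (R ⋈[a=h] π[h](T)) → 2
  π[h,a,w,u]((R ⋈[a=h] π[h](T))) → 2

E1 and E2 produce the same multiset:
h | a | w | u
3 | 3 | s | p
3 | 3 | s | r

yes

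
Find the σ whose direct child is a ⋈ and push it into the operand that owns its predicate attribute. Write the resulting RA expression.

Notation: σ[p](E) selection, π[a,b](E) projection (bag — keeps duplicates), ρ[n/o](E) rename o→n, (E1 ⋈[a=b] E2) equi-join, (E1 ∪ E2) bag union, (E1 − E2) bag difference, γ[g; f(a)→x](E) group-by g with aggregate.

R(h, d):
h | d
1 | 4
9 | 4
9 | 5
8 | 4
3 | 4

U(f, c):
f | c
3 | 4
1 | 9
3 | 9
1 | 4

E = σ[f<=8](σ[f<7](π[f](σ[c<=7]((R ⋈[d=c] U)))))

σ filters on c, owned by the right side.
E' = σ[f<=8](σ[f<7](π[f]((R ⋈[d=c] σ[c<=7](U)))))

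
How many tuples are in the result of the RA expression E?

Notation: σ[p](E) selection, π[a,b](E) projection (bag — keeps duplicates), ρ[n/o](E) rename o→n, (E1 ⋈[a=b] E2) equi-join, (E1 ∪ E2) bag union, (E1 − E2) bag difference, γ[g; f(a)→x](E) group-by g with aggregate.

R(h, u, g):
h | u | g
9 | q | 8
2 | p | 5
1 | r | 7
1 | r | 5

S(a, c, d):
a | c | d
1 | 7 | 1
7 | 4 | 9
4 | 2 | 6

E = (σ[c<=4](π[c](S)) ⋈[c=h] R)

Row counts bottom-up:
  S → 3
  π[c](S) → 3
  σ[c<=4](π[c](S)) → 2
  R → 4
  (σ[c<=4](π[c](S)) ⋈[c=h] R) → 1

|E| = 1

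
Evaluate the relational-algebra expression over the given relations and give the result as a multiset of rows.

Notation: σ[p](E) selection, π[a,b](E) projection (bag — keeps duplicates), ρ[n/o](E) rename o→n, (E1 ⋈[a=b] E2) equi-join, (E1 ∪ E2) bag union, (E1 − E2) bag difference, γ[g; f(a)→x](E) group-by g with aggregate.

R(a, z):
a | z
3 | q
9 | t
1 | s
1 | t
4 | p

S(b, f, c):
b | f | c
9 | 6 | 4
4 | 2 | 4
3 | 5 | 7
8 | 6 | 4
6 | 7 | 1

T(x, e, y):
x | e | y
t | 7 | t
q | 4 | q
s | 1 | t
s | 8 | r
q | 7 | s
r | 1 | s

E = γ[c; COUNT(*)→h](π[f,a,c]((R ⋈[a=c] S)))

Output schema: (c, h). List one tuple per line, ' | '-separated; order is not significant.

Row counts bottom-up:
  R → 5
  S → 5
  (R ⋈[a=c] S) → 5
  π[f,a,c]((R ⋈[a=c] S)) → 5
  γ[c; COUNT(*)→h](π[f,a,c]((R ⋈[a=c] S))) → 2

== RESULT ==
c | h
1 | 2
4 | 3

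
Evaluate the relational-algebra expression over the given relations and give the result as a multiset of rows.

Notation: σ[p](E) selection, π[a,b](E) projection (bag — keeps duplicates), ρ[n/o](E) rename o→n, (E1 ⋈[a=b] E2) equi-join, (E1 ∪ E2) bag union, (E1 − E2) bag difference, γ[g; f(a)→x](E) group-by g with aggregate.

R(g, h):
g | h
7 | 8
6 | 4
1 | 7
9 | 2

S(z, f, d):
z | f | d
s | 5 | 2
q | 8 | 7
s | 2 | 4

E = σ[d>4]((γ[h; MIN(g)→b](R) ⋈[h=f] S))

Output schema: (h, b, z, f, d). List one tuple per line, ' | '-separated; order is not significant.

Subexpression sizes:
  R → 4
  γ[h; MIN(g)→b](R) → 4
  S → 3
  (γ[h; MIN(g)→b](R) ⋈[h=f] S) → 2
  σ[d>4]((γ[h; MIN(g)→b](R) ⋈[h=f] S)) → 1

== RESULT ==
h | b | z | f | d
8 | 7 | q | 8 | 7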